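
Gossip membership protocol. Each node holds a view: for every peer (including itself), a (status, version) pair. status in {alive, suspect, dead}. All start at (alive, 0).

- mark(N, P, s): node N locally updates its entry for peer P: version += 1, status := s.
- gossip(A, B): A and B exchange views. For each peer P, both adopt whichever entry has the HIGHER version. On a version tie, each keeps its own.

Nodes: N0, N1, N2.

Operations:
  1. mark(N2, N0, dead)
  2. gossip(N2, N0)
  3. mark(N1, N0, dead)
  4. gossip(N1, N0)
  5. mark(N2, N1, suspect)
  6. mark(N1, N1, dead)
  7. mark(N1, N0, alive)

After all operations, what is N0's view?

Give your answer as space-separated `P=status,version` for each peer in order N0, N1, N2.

Answer: N0=dead,1 N1=alive,0 N2=alive,0

Derivation:
Op 1: N2 marks N0=dead -> (dead,v1)
Op 2: gossip N2<->N0 -> N2.N0=(dead,v1) N2.N1=(alive,v0) N2.N2=(alive,v0) | N0.N0=(dead,v1) N0.N1=(alive,v0) N0.N2=(alive,v0)
Op 3: N1 marks N0=dead -> (dead,v1)
Op 4: gossip N1<->N0 -> N1.N0=(dead,v1) N1.N1=(alive,v0) N1.N2=(alive,v0) | N0.N0=(dead,v1) N0.N1=(alive,v0) N0.N2=(alive,v0)
Op 5: N2 marks N1=suspect -> (suspect,v1)
Op 6: N1 marks N1=dead -> (dead,v1)
Op 7: N1 marks N0=alive -> (alive,v2)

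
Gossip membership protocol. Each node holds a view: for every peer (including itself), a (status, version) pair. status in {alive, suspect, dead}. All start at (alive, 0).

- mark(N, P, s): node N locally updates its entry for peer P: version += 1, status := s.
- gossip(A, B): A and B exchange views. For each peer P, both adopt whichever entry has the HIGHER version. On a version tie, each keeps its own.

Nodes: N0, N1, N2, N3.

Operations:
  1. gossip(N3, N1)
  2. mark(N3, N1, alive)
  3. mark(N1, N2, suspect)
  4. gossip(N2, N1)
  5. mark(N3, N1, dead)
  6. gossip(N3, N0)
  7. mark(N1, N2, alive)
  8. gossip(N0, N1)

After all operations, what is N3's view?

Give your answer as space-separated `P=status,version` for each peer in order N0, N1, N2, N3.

Op 1: gossip N3<->N1 -> N3.N0=(alive,v0) N3.N1=(alive,v0) N3.N2=(alive,v0) N3.N3=(alive,v0) | N1.N0=(alive,v0) N1.N1=(alive,v0) N1.N2=(alive,v0) N1.N3=(alive,v0)
Op 2: N3 marks N1=alive -> (alive,v1)
Op 3: N1 marks N2=suspect -> (suspect,v1)
Op 4: gossip N2<->N1 -> N2.N0=(alive,v0) N2.N1=(alive,v0) N2.N2=(suspect,v1) N2.N3=(alive,v0) | N1.N0=(alive,v0) N1.N1=(alive,v0) N1.N2=(suspect,v1) N1.N3=(alive,v0)
Op 5: N3 marks N1=dead -> (dead,v2)
Op 6: gossip N3<->N0 -> N3.N0=(alive,v0) N3.N1=(dead,v2) N3.N2=(alive,v0) N3.N3=(alive,v0) | N0.N0=(alive,v0) N0.N1=(dead,v2) N0.N2=(alive,v0) N0.N3=(alive,v0)
Op 7: N1 marks N2=alive -> (alive,v2)
Op 8: gossip N0<->N1 -> N0.N0=(alive,v0) N0.N1=(dead,v2) N0.N2=(alive,v2) N0.N3=(alive,v0) | N1.N0=(alive,v0) N1.N1=(dead,v2) N1.N2=(alive,v2) N1.N3=(alive,v0)

Answer: N0=alive,0 N1=dead,2 N2=alive,0 N3=alive,0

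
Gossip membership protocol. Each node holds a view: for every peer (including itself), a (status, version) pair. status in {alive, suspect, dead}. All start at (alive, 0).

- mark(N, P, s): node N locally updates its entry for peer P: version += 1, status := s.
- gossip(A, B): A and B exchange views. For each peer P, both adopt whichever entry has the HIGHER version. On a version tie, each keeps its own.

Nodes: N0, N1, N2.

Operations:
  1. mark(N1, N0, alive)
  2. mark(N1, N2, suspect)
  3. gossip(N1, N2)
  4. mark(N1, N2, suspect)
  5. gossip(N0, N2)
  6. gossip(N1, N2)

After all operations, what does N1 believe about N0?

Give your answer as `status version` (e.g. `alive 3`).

Answer: alive 1

Derivation:
Op 1: N1 marks N0=alive -> (alive,v1)
Op 2: N1 marks N2=suspect -> (suspect,v1)
Op 3: gossip N1<->N2 -> N1.N0=(alive,v1) N1.N1=(alive,v0) N1.N2=(suspect,v1) | N2.N0=(alive,v1) N2.N1=(alive,v0) N2.N2=(suspect,v1)
Op 4: N1 marks N2=suspect -> (suspect,v2)
Op 5: gossip N0<->N2 -> N0.N0=(alive,v1) N0.N1=(alive,v0) N0.N2=(suspect,v1) | N2.N0=(alive,v1) N2.N1=(alive,v0) N2.N2=(suspect,v1)
Op 6: gossip N1<->N2 -> N1.N0=(alive,v1) N1.N1=(alive,v0) N1.N2=(suspect,v2) | N2.N0=(alive,v1) N2.N1=(alive,v0) N2.N2=(suspect,v2)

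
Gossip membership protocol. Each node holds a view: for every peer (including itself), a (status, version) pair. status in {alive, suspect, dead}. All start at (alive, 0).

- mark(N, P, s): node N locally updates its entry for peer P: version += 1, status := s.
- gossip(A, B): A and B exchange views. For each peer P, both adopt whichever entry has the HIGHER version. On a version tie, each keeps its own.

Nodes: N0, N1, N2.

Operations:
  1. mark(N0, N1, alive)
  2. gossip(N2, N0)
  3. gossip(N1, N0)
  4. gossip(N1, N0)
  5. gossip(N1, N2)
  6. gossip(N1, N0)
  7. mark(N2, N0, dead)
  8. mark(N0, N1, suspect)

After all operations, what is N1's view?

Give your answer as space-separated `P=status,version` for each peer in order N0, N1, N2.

Answer: N0=alive,0 N1=alive,1 N2=alive,0

Derivation:
Op 1: N0 marks N1=alive -> (alive,v1)
Op 2: gossip N2<->N0 -> N2.N0=(alive,v0) N2.N1=(alive,v1) N2.N2=(alive,v0) | N0.N0=(alive,v0) N0.N1=(alive,v1) N0.N2=(alive,v0)
Op 3: gossip N1<->N0 -> N1.N0=(alive,v0) N1.N1=(alive,v1) N1.N2=(alive,v0) | N0.N0=(alive,v0) N0.N1=(alive,v1) N0.N2=(alive,v0)
Op 4: gossip N1<->N0 -> N1.N0=(alive,v0) N1.N1=(alive,v1) N1.N2=(alive,v0) | N0.N0=(alive,v0) N0.N1=(alive,v1) N0.N2=(alive,v0)
Op 5: gossip N1<->N2 -> N1.N0=(alive,v0) N1.N1=(alive,v1) N1.N2=(alive,v0) | N2.N0=(alive,v0) N2.N1=(alive,v1) N2.N2=(alive,v0)
Op 6: gossip N1<->N0 -> N1.N0=(alive,v0) N1.N1=(alive,v1) N1.N2=(alive,v0) | N0.N0=(alive,v0) N0.N1=(alive,v1) N0.N2=(alive,v0)
Op 7: N2 marks N0=dead -> (dead,v1)
Op 8: N0 marks N1=suspect -> (suspect,v2)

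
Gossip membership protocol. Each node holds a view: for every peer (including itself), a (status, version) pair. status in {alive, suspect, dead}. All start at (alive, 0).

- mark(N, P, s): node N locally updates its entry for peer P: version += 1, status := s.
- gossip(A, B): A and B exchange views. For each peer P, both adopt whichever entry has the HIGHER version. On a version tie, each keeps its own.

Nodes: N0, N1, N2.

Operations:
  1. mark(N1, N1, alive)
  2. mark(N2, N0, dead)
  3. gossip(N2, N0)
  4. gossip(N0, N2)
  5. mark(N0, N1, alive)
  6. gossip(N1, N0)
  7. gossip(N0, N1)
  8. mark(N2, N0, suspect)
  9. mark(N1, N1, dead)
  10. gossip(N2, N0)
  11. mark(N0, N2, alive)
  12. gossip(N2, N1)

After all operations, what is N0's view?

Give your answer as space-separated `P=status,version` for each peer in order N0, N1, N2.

Answer: N0=suspect,2 N1=alive,1 N2=alive,1

Derivation:
Op 1: N1 marks N1=alive -> (alive,v1)
Op 2: N2 marks N0=dead -> (dead,v1)
Op 3: gossip N2<->N0 -> N2.N0=(dead,v1) N2.N1=(alive,v0) N2.N2=(alive,v0) | N0.N0=(dead,v1) N0.N1=(alive,v0) N0.N2=(alive,v0)
Op 4: gossip N0<->N2 -> N0.N0=(dead,v1) N0.N1=(alive,v0) N0.N2=(alive,v0) | N2.N0=(dead,v1) N2.N1=(alive,v0) N2.N2=(alive,v0)
Op 5: N0 marks N1=alive -> (alive,v1)
Op 6: gossip N1<->N0 -> N1.N0=(dead,v1) N1.N1=(alive,v1) N1.N2=(alive,v0) | N0.N0=(dead,v1) N0.N1=(alive,v1) N0.N2=(alive,v0)
Op 7: gossip N0<->N1 -> N0.N0=(dead,v1) N0.N1=(alive,v1) N0.N2=(alive,v0) | N1.N0=(dead,v1) N1.N1=(alive,v1) N1.N2=(alive,v0)
Op 8: N2 marks N0=suspect -> (suspect,v2)
Op 9: N1 marks N1=dead -> (dead,v2)
Op 10: gossip N2<->N0 -> N2.N0=(suspect,v2) N2.N1=(alive,v1) N2.N2=(alive,v0) | N0.N0=(suspect,v2) N0.N1=(alive,v1) N0.N2=(alive,v0)
Op 11: N0 marks N2=alive -> (alive,v1)
Op 12: gossip N2<->N1 -> N2.N0=(suspect,v2) N2.N1=(dead,v2) N2.N2=(alive,v0) | N1.N0=(suspect,v2) N1.N1=(dead,v2) N1.N2=(alive,v0)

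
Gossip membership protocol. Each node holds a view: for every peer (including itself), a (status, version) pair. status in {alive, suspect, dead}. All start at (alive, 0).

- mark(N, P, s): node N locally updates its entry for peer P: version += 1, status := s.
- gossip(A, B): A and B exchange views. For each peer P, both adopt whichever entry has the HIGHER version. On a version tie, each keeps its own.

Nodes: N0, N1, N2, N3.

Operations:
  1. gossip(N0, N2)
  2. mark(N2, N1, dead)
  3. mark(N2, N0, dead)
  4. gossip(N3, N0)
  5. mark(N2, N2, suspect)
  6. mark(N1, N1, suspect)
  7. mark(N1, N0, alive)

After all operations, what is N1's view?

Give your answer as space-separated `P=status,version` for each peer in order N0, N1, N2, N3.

Answer: N0=alive,1 N1=suspect,1 N2=alive,0 N3=alive,0

Derivation:
Op 1: gossip N0<->N2 -> N0.N0=(alive,v0) N0.N1=(alive,v0) N0.N2=(alive,v0) N0.N3=(alive,v0) | N2.N0=(alive,v0) N2.N1=(alive,v0) N2.N2=(alive,v0) N2.N3=(alive,v0)
Op 2: N2 marks N1=dead -> (dead,v1)
Op 3: N2 marks N0=dead -> (dead,v1)
Op 4: gossip N3<->N0 -> N3.N0=(alive,v0) N3.N1=(alive,v0) N3.N2=(alive,v0) N3.N3=(alive,v0) | N0.N0=(alive,v0) N0.N1=(alive,v0) N0.N2=(alive,v0) N0.N3=(alive,v0)
Op 5: N2 marks N2=suspect -> (suspect,v1)
Op 6: N1 marks N1=suspect -> (suspect,v1)
Op 7: N1 marks N0=alive -> (alive,v1)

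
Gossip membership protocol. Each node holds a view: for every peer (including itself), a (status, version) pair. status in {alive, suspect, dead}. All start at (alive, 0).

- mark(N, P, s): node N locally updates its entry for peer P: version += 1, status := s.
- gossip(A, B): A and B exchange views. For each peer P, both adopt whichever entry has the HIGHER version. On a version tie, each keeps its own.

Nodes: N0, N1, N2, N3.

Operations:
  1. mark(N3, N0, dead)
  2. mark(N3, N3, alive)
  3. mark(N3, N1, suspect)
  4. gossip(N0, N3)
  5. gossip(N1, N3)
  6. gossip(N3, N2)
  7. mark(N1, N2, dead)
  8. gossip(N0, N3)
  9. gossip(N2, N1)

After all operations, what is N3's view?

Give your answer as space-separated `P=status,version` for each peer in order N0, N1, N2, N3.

Answer: N0=dead,1 N1=suspect,1 N2=alive,0 N3=alive,1

Derivation:
Op 1: N3 marks N0=dead -> (dead,v1)
Op 2: N3 marks N3=alive -> (alive,v1)
Op 3: N3 marks N1=suspect -> (suspect,v1)
Op 4: gossip N0<->N3 -> N0.N0=(dead,v1) N0.N1=(suspect,v1) N0.N2=(alive,v0) N0.N3=(alive,v1) | N3.N0=(dead,v1) N3.N1=(suspect,v1) N3.N2=(alive,v0) N3.N3=(alive,v1)
Op 5: gossip N1<->N3 -> N1.N0=(dead,v1) N1.N1=(suspect,v1) N1.N2=(alive,v0) N1.N3=(alive,v1) | N3.N0=(dead,v1) N3.N1=(suspect,v1) N3.N2=(alive,v0) N3.N3=(alive,v1)
Op 6: gossip N3<->N2 -> N3.N0=(dead,v1) N3.N1=(suspect,v1) N3.N2=(alive,v0) N3.N3=(alive,v1) | N2.N0=(dead,v1) N2.N1=(suspect,v1) N2.N2=(alive,v0) N2.N3=(alive,v1)
Op 7: N1 marks N2=dead -> (dead,v1)
Op 8: gossip N0<->N3 -> N0.N0=(dead,v1) N0.N1=(suspect,v1) N0.N2=(alive,v0) N0.N3=(alive,v1) | N3.N0=(dead,v1) N3.N1=(suspect,v1) N3.N2=(alive,v0) N3.N3=(alive,v1)
Op 9: gossip N2<->N1 -> N2.N0=(dead,v1) N2.N1=(suspect,v1) N2.N2=(dead,v1) N2.N3=(alive,v1) | N1.N0=(dead,v1) N1.N1=(suspect,v1) N1.N2=(dead,v1) N1.N3=(alive,v1)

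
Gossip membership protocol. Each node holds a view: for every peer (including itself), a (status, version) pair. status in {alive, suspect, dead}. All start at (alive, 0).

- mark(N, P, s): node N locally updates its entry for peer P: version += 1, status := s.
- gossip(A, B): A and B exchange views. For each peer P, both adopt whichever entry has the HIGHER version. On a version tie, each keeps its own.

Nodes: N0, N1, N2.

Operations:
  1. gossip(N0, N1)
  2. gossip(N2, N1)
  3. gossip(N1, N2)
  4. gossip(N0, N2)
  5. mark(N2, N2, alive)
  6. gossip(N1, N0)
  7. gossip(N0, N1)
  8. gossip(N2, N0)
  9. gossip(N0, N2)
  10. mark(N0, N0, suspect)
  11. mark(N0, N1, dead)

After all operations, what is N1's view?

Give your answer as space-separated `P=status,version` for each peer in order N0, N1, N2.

Answer: N0=alive,0 N1=alive,0 N2=alive,0

Derivation:
Op 1: gossip N0<->N1 -> N0.N0=(alive,v0) N0.N1=(alive,v0) N0.N2=(alive,v0) | N1.N0=(alive,v0) N1.N1=(alive,v0) N1.N2=(alive,v0)
Op 2: gossip N2<->N1 -> N2.N0=(alive,v0) N2.N1=(alive,v0) N2.N2=(alive,v0) | N1.N0=(alive,v0) N1.N1=(alive,v0) N1.N2=(alive,v0)
Op 3: gossip N1<->N2 -> N1.N0=(alive,v0) N1.N1=(alive,v0) N1.N2=(alive,v0) | N2.N0=(alive,v0) N2.N1=(alive,v0) N2.N2=(alive,v0)
Op 4: gossip N0<->N2 -> N0.N0=(alive,v0) N0.N1=(alive,v0) N0.N2=(alive,v0) | N2.N0=(alive,v0) N2.N1=(alive,v0) N2.N2=(alive,v0)
Op 5: N2 marks N2=alive -> (alive,v1)
Op 6: gossip N1<->N0 -> N1.N0=(alive,v0) N1.N1=(alive,v0) N1.N2=(alive,v0) | N0.N0=(alive,v0) N0.N1=(alive,v0) N0.N2=(alive,v0)
Op 7: gossip N0<->N1 -> N0.N0=(alive,v0) N0.N1=(alive,v0) N0.N2=(alive,v0) | N1.N0=(alive,v0) N1.N1=(alive,v0) N1.N2=(alive,v0)
Op 8: gossip N2<->N0 -> N2.N0=(alive,v0) N2.N1=(alive,v0) N2.N2=(alive,v1) | N0.N0=(alive,v0) N0.N1=(alive,v0) N0.N2=(alive,v1)
Op 9: gossip N0<->N2 -> N0.N0=(alive,v0) N0.N1=(alive,v0) N0.N2=(alive,v1) | N2.N0=(alive,v0) N2.N1=(alive,v0) N2.N2=(alive,v1)
Op 10: N0 marks N0=suspect -> (suspect,v1)
Op 11: N0 marks N1=dead -> (dead,v1)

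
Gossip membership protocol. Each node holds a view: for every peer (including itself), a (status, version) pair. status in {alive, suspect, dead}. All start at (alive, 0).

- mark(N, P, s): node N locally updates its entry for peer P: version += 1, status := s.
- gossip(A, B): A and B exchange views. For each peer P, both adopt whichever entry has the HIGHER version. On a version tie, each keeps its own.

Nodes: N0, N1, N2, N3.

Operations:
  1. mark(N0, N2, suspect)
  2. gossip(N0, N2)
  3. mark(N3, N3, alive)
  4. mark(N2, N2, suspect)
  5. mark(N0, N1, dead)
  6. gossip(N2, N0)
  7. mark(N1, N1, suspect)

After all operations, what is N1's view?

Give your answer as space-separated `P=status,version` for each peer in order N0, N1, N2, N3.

Answer: N0=alive,0 N1=suspect,1 N2=alive,0 N3=alive,0

Derivation:
Op 1: N0 marks N2=suspect -> (suspect,v1)
Op 2: gossip N0<->N2 -> N0.N0=(alive,v0) N0.N1=(alive,v0) N0.N2=(suspect,v1) N0.N3=(alive,v0) | N2.N0=(alive,v0) N2.N1=(alive,v0) N2.N2=(suspect,v1) N2.N3=(alive,v0)
Op 3: N3 marks N3=alive -> (alive,v1)
Op 4: N2 marks N2=suspect -> (suspect,v2)
Op 5: N0 marks N1=dead -> (dead,v1)
Op 6: gossip N2<->N0 -> N2.N0=(alive,v0) N2.N1=(dead,v1) N2.N2=(suspect,v2) N2.N3=(alive,v0) | N0.N0=(alive,v0) N0.N1=(dead,v1) N0.N2=(suspect,v2) N0.N3=(alive,v0)
Op 7: N1 marks N1=suspect -> (suspect,v1)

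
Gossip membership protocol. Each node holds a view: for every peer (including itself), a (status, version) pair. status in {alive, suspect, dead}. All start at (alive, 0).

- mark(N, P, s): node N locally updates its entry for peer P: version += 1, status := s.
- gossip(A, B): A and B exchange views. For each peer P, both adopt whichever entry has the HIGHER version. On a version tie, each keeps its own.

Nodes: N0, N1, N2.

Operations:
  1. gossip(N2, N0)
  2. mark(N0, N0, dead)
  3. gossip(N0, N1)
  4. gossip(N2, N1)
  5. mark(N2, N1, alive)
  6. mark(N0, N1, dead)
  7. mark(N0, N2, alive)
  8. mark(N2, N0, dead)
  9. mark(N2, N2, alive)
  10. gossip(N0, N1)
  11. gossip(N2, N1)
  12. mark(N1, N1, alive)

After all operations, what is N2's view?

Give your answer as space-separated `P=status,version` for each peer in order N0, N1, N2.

Answer: N0=dead,2 N1=alive,1 N2=alive,1

Derivation:
Op 1: gossip N2<->N0 -> N2.N0=(alive,v0) N2.N1=(alive,v0) N2.N2=(alive,v0) | N0.N0=(alive,v0) N0.N1=(alive,v0) N0.N2=(alive,v0)
Op 2: N0 marks N0=dead -> (dead,v1)
Op 3: gossip N0<->N1 -> N0.N0=(dead,v1) N0.N1=(alive,v0) N0.N2=(alive,v0) | N1.N0=(dead,v1) N1.N1=(alive,v0) N1.N2=(alive,v0)
Op 4: gossip N2<->N1 -> N2.N0=(dead,v1) N2.N1=(alive,v0) N2.N2=(alive,v0) | N1.N0=(dead,v1) N1.N1=(alive,v0) N1.N2=(alive,v0)
Op 5: N2 marks N1=alive -> (alive,v1)
Op 6: N0 marks N1=dead -> (dead,v1)
Op 7: N0 marks N2=alive -> (alive,v1)
Op 8: N2 marks N0=dead -> (dead,v2)
Op 9: N2 marks N2=alive -> (alive,v1)
Op 10: gossip N0<->N1 -> N0.N0=(dead,v1) N0.N1=(dead,v1) N0.N2=(alive,v1) | N1.N0=(dead,v1) N1.N1=(dead,v1) N1.N2=(alive,v1)
Op 11: gossip N2<->N1 -> N2.N0=(dead,v2) N2.N1=(alive,v1) N2.N2=(alive,v1) | N1.N0=(dead,v2) N1.N1=(dead,v1) N1.N2=(alive,v1)
Op 12: N1 marks N1=alive -> (alive,v2)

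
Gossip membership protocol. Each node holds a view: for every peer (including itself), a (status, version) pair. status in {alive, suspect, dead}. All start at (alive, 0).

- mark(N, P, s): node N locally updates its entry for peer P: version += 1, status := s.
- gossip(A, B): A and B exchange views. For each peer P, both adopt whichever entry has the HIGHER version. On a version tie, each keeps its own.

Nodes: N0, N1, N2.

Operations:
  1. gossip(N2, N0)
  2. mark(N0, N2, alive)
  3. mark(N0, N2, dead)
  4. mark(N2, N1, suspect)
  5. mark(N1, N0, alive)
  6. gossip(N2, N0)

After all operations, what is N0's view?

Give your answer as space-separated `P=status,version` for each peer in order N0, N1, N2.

Op 1: gossip N2<->N0 -> N2.N0=(alive,v0) N2.N1=(alive,v0) N2.N2=(alive,v0) | N0.N0=(alive,v0) N0.N1=(alive,v0) N0.N2=(alive,v0)
Op 2: N0 marks N2=alive -> (alive,v1)
Op 3: N0 marks N2=dead -> (dead,v2)
Op 4: N2 marks N1=suspect -> (suspect,v1)
Op 5: N1 marks N0=alive -> (alive,v1)
Op 6: gossip N2<->N0 -> N2.N0=(alive,v0) N2.N1=(suspect,v1) N2.N2=(dead,v2) | N0.N0=(alive,v0) N0.N1=(suspect,v1) N0.N2=(dead,v2)

Answer: N0=alive,0 N1=suspect,1 N2=dead,2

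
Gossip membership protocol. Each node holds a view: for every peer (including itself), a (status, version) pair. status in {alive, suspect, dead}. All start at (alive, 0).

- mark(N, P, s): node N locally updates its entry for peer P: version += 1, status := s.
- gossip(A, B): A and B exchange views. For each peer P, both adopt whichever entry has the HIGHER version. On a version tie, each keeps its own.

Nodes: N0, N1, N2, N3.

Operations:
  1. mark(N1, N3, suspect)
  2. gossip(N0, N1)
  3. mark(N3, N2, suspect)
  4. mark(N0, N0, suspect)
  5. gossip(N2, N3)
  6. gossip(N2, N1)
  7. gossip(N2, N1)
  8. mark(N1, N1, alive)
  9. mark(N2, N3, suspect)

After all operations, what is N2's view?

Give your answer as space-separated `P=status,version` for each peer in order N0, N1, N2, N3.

Answer: N0=alive,0 N1=alive,0 N2=suspect,1 N3=suspect,2

Derivation:
Op 1: N1 marks N3=suspect -> (suspect,v1)
Op 2: gossip N0<->N1 -> N0.N0=(alive,v0) N0.N1=(alive,v0) N0.N2=(alive,v0) N0.N3=(suspect,v1) | N1.N0=(alive,v0) N1.N1=(alive,v0) N1.N2=(alive,v0) N1.N3=(suspect,v1)
Op 3: N3 marks N2=suspect -> (suspect,v1)
Op 4: N0 marks N0=suspect -> (suspect,v1)
Op 5: gossip N2<->N3 -> N2.N0=(alive,v0) N2.N1=(alive,v0) N2.N2=(suspect,v1) N2.N3=(alive,v0) | N3.N0=(alive,v0) N3.N1=(alive,v0) N3.N2=(suspect,v1) N3.N3=(alive,v0)
Op 6: gossip N2<->N1 -> N2.N0=(alive,v0) N2.N1=(alive,v0) N2.N2=(suspect,v1) N2.N3=(suspect,v1) | N1.N0=(alive,v0) N1.N1=(alive,v0) N1.N2=(suspect,v1) N1.N3=(suspect,v1)
Op 7: gossip N2<->N1 -> N2.N0=(alive,v0) N2.N1=(alive,v0) N2.N2=(suspect,v1) N2.N3=(suspect,v1) | N1.N0=(alive,v0) N1.N1=(alive,v0) N1.N2=(suspect,v1) N1.N3=(suspect,v1)
Op 8: N1 marks N1=alive -> (alive,v1)
Op 9: N2 marks N3=suspect -> (suspect,v2)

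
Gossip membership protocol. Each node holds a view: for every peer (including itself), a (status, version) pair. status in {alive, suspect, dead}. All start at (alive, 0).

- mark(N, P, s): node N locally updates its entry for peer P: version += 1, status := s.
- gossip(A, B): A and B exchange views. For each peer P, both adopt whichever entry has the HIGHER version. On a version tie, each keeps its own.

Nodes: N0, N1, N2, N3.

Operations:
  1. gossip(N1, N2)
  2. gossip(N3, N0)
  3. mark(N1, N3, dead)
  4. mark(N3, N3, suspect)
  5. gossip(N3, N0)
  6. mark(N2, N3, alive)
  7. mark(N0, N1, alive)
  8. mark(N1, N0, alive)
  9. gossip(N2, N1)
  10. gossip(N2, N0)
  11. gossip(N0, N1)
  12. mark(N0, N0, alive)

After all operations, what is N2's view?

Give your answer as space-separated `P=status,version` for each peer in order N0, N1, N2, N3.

Answer: N0=alive,1 N1=alive,1 N2=alive,0 N3=alive,1

Derivation:
Op 1: gossip N1<->N2 -> N1.N0=(alive,v0) N1.N1=(alive,v0) N1.N2=(alive,v0) N1.N3=(alive,v0) | N2.N0=(alive,v0) N2.N1=(alive,v0) N2.N2=(alive,v0) N2.N3=(alive,v0)
Op 2: gossip N3<->N0 -> N3.N0=(alive,v0) N3.N1=(alive,v0) N3.N2=(alive,v0) N3.N3=(alive,v0) | N0.N0=(alive,v0) N0.N1=(alive,v0) N0.N2=(alive,v0) N0.N3=(alive,v0)
Op 3: N1 marks N3=dead -> (dead,v1)
Op 4: N3 marks N3=suspect -> (suspect,v1)
Op 5: gossip N3<->N0 -> N3.N0=(alive,v0) N3.N1=(alive,v0) N3.N2=(alive,v0) N3.N3=(suspect,v1) | N0.N0=(alive,v0) N0.N1=(alive,v0) N0.N2=(alive,v0) N0.N3=(suspect,v1)
Op 6: N2 marks N3=alive -> (alive,v1)
Op 7: N0 marks N1=alive -> (alive,v1)
Op 8: N1 marks N0=alive -> (alive,v1)
Op 9: gossip N2<->N1 -> N2.N0=(alive,v1) N2.N1=(alive,v0) N2.N2=(alive,v0) N2.N3=(alive,v1) | N1.N0=(alive,v1) N1.N1=(alive,v0) N1.N2=(alive,v0) N1.N3=(dead,v1)
Op 10: gossip N2<->N0 -> N2.N0=(alive,v1) N2.N1=(alive,v1) N2.N2=(alive,v0) N2.N3=(alive,v1) | N0.N0=(alive,v1) N0.N1=(alive,v1) N0.N2=(alive,v0) N0.N3=(suspect,v1)
Op 11: gossip N0<->N1 -> N0.N0=(alive,v1) N0.N1=(alive,v1) N0.N2=(alive,v0) N0.N3=(suspect,v1) | N1.N0=(alive,v1) N1.N1=(alive,v1) N1.N2=(alive,v0) N1.N3=(dead,v1)
Op 12: N0 marks N0=alive -> (alive,v2)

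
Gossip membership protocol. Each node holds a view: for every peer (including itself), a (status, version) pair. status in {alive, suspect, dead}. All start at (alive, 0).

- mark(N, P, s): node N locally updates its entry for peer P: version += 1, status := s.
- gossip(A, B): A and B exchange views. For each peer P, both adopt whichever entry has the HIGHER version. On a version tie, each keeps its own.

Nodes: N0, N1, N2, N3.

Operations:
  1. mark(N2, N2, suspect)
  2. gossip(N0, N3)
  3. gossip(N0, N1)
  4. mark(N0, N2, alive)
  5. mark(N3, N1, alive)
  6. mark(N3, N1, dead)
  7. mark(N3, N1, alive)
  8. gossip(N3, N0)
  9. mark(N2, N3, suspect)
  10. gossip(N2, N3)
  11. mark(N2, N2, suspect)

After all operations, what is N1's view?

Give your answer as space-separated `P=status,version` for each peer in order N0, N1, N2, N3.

Answer: N0=alive,0 N1=alive,0 N2=alive,0 N3=alive,0

Derivation:
Op 1: N2 marks N2=suspect -> (suspect,v1)
Op 2: gossip N0<->N3 -> N0.N0=(alive,v0) N0.N1=(alive,v0) N0.N2=(alive,v0) N0.N3=(alive,v0) | N3.N0=(alive,v0) N3.N1=(alive,v0) N3.N2=(alive,v0) N3.N3=(alive,v0)
Op 3: gossip N0<->N1 -> N0.N0=(alive,v0) N0.N1=(alive,v0) N0.N2=(alive,v0) N0.N3=(alive,v0) | N1.N0=(alive,v0) N1.N1=(alive,v0) N1.N2=(alive,v0) N1.N3=(alive,v0)
Op 4: N0 marks N2=alive -> (alive,v1)
Op 5: N3 marks N1=alive -> (alive,v1)
Op 6: N3 marks N1=dead -> (dead,v2)
Op 7: N3 marks N1=alive -> (alive,v3)
Op 8: gossip N3<->N0 -> N3.N0=(alive,v0) N3.N1=(alive,v3) N3.N2=(alive,v1) N3.N3=(alive,v0) | N0.N0=(alive,v0) N0.N1=(alive,v3) N0.N2=(alive,v1) N0.N3=(alive,v0)
Op 9: N2 marks N3=suspect -> (suspect,v1)
Op 10: gossip N2<->N3 -> N2.N0=(alive,v0) N2.N1=(alive,v3) N2.N2=(suspect,v1) N2.N3=(suspect,v1) | N3.N0=(alive,v0) N3.N1=(alive,v3) N3.N2=(alive,v1) N3.N3=(suspect,v1)
Op 11: N2 marks N2=suspect -> (suspect,v2)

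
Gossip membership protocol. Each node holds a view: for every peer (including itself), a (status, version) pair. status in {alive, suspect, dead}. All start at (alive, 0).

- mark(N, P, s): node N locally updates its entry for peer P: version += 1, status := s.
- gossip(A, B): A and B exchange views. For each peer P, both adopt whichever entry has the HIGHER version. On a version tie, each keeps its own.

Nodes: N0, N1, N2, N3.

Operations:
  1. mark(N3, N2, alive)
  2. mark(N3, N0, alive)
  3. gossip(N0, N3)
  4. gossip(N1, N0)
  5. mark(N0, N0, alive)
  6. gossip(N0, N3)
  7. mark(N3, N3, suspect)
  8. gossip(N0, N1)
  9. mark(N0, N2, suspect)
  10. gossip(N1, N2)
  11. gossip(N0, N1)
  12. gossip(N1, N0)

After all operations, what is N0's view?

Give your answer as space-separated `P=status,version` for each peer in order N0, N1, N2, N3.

Answer: N0=alive,2 N1=alive,0 N2=suspect,2 N3=alive,0

Derivation:
Op 1: N3 marks N2=alive -> (alive,v1)
Op 2: N3 marks N0=alive -> (alive,v1)
Op 3: gossip N0<->N3 -> N0.N0=(alive,v1) N0.N1=(alive,v0) N0.N2=(alive,v1) N0.N3=(alive,v0) | N3.N0=(alive,v1) N3.N1=(alive,v0) N3.N2=(alive,v1) N3.N3=(alive,v0)
Op 4: gossip N1<->N0 -> N1.N0=(alive,v1) N1.N1=(alive,v0) N1.N2=(alive,v1) N1.N3=(alive,v0) | N0.N0=(alive,v1) N0.N1=(alive,v0) N0.N2=(alive,v1) N0.N3=(alive,v0)
Op 5: N0 marks N0=alive -> (alive,v2)
Op 6: gossip N0<->N3 -> N0.N0=(alive,v2) N0.N1=(alive,v0) N0.N2=(alive,v1) N0.N3=(alive,v0) | N3.N0=(alive,v2) N3.N1=(alive,v0) N3.N2=(alive,v1) N3.N3=(alive,v0)
Op 7: N3 marks N3=suspect -> (suspect,v1)
Op 8: gossip N0<->N1 -> N0.N0=(alive,v2) N0.N1=(alive,v0) N0.N2=(alive,v1) N0.N3=(alive,v0) | N1.N0=(alive,v2) N1.N1=(alive,v0) N1.N2=(alive,v1) N1.N3=(alive,v0)
Op 9: N0 marks N2=suspect -> (suspect,v2)
Op 10: gossip N1<->N2 -> N1.N0=(alive,v2) N1.N1=(alive,v0) N1.N2=(alive,v1) N1.N3=(alive,v0) | N2.N0=(alive,v2) N2.N1=(alive,v0) N2.N2=(alive,v1) N2.N3=(alive,v0)
Op 11: gossip N0<->N1 -> N0.N0=(alive,v2) N0.N1=(alive,v0) N0.N2=(suspect,v2) N0.N3=(alive,v0) | N1.N0=(alive,v2) N1.N1=(alive,v0) N1.N2=(suspect,v2) N1.N3=(alive,v0)
Op 12: gossip N1<->N0 -> N1.N0=(alive,v2) N1.N1=(alive,v0) N1.N2=(suspect,v2) N1.N3=(alive,v0) | N0.N0=(alive,v2) N0.N1=(alive,v0) N0.N2=(suspect,v2) N0.N3=(alive,v0)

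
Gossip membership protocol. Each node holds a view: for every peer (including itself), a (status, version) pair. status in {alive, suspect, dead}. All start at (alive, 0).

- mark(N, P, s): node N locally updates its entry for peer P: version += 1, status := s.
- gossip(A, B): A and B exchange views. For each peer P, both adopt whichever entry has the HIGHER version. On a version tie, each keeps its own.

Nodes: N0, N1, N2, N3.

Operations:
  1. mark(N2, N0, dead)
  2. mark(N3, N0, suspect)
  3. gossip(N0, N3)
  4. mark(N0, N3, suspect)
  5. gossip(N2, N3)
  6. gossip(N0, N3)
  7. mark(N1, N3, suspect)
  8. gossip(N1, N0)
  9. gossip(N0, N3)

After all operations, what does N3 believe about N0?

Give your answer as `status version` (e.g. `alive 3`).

Op 1: N2 marks N0=dead -> (dead,v1)
Op 2: N3 marks N0=suspect -> (suspect,v1)
Op 3: gossip N0<->N3 -> N0.N0=(suspect,v1) N0.N1=(alive,v0) N0.N2=(alive,v0) N0.N3=(alive,v0) | N3.N0=(suspect,v1) N3.N1=(alive,v0) N3.N2=(alive,v0) N3.N3=(alive,v0)
Op 4: N0 marks N3=suspect -> (suspect,v1)
Op 5: gossip N2<->N3 -> N2.N0=(dead,v1) N2.N1=(alive,v0) N2.N2=(alive,v0) N2.N3=(alive,v0) | N3.N0=(suspect,v1) N3.N1=(alive,v0) N3.N2=(alive,v0) N3.N3=(alive,v0)
Op 6: gossip N0<->N3 -> N0.N0=(suspect,v1) N0.N1=(alive,v0) N0.N2=(alive,v0) N0.N3=(suspect,v1) | N3.N0=(suspect,v1) N3.N1=(alive,v0) N3.N2=(alive,v0) N3.N3=(suspect,v1)
Op 7: N1 marks N3=suspect -> (suspect,v1)
Op 8: gossip N1<->N0 -> N1.N0=(suspect,v1) N1.N1=(alive,v0) N1.N2=(alive,v0) N1.N3=(suspect,v1) | N0.N0=(suspect,v1) N0.N1=(alive,v0) N0.N2=(alive,v0) N0.N3=(suspect,v1)
Op 9: gossip N0<->N3 -> N0.N0=(suspect,v1) N0.N1=(alive,v0) N0.N2=(alive,v0) N0.N3=(suspect,v1) | N3.N0=(suspect,v1) N3.N1=(alive,v0) N3.N2=(alive,v0) N3.N3=(suspect,v1)

Answer: suspect 1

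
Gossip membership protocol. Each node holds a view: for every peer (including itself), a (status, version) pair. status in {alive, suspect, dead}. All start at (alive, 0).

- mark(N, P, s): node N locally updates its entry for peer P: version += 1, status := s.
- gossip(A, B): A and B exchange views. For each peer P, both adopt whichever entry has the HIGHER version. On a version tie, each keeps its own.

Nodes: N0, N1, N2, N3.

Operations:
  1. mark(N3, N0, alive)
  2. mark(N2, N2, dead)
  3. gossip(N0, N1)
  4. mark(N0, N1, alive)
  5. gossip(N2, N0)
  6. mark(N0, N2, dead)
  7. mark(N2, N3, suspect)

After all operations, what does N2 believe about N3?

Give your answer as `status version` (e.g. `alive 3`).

Answer: suspect 1

Derivation:
Op 1: N3 marks N0=alive -> (alive,v1)
Op 2: N2 marks N2=dead -> (dead,v1)
Op 3: gossip N0<->N1 -> N0.N0=(alive,v0) N0.N1=(alive,v0) N0.N2=(alive,v0) N0.N3=(alive,v0) | N1.N0=(alive,v0) N1.N1=(alive,v0) N1.N2=(alive,v0) N1.N3=(alive,v0)
Op 4: N0 marks N1=alive -> (alive,v1)
Op 5: gossip N2<->N0 -> N2.N0=(alive,v0) N2.N1=(alive,v1) N2.N2=(dead,v1) N2.N3=(alive,v0) | N0.N0=(alive,v0) N0.N1=(alive,v1) N0.N2=(dead,v1) N0.N3=(alive,v0)
Op 6: N0 marks N2=dead -> (dead,v2)
Op 7: N2 marks N3=suspect -> (suspect,v1)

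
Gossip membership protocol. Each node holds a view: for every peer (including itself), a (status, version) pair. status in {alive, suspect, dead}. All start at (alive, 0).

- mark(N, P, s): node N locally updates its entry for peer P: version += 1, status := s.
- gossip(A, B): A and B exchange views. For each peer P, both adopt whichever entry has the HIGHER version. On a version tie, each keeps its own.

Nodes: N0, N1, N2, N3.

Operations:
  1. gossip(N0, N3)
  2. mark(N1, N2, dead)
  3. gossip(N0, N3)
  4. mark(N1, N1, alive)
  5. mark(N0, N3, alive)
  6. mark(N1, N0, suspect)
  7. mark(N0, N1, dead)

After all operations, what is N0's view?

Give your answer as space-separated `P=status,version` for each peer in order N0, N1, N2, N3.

Op 1: gossip N0<->N3 -> N0.N0=(alive,v0) N0.N1=(alive,v0) N0.N2=(alive,v0) N0.N3=(alive,v0) | N3.N0=(alive,v0) N3.N1=(alive,v0) N3.N2=(alive,v0) N3.N3=(alive,v0)
Op 2: N1 marks N2=dead -> (dead,v1)
Op 3: gossip N0<->N3 -> N0.N0=(alive,v0) N0.N1=(alive,v0) N0.N2=(alive,v0) N0.N3=(alive,v0) | N3.N0=(alive,v0) N3.N1=(alive,v0) N3.N2=(alive,v0) N3.N3=(alive,v0)
Op 4: N1 marks N1=alive -> (alive,v1)
Op 5: N0 marks N3=alive -> (alive,v1)
Op 6: N1 marks N0=suspect -> (suspect,v1)
Op 7: N0 marks N1=dead -> (dead,v1)

Answer: N0=alive,0 N1=dead,1 N2=alive,0 N3=alive,1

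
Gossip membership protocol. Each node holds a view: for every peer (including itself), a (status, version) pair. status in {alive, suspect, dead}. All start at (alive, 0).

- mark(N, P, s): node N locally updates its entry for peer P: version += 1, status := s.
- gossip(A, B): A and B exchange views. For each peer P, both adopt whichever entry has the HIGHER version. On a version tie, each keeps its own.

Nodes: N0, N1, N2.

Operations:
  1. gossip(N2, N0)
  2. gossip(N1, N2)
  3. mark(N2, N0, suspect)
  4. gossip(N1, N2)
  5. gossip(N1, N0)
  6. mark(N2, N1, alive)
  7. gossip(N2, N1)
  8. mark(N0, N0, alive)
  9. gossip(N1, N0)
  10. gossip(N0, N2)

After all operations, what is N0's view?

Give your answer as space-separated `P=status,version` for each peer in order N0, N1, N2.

Op 1: gossip N2<->N0 -> N2.N0=(alive,v0) N2.N1=(alive,v0) N2.N2=(alive,v0) | N0.N0=(alive,v0) N0.N1=(alive,v0) N0.N2=(alive,v0)
Op 2: gossip N1<->N2 -> N1.N0=(alive,v0) N1.N1=(alive,v0) N1.N2=(alive,v0) | N2.N0=(alive,v0) N2.N1=(alive,v0) N2.N2=(alive,v0)
Op 3: N2 marks N0=suspect -> (suspect,v1)
Op 4: gossip N1<->N2 -> N1.N0=(suspect,v1) N1.N1=(alive,v0) N1.N2=(alive,v0) | N2.N0=(suspect,v1) N2.N1=(alive,v0) N2.N2=(alive,v0)
Op 5: gossip N1<->N0 -> N1.N0=(suspect,v1) N1.N1=(alive,v0) N1.N2=(alive,v0) | N0.N0=(suspect,v1) N0.N1=(alive,v0) N0.N2=(alive,v0)
Op 6: N2 marks N1=alive -> (alive,v1)
Op 7: gossip N2<->N1 -> N2.N0=(suspect,v1) N2.N1=(alive,v1) N2.N2=(alive,v0) | N1.N0=(suspect,v1) N1.N1=(alive,v1) N1.N2=(alive,v0)
Op 8: N0 marks N0=alive -> (alive,v2)
Op 9: gossip N1<->N0 -> N1.N0=(alive,v2) N1.N1=(alive,v1) N1.N2=(alive,v0) | N0.N0=(alive,v2) N0.N1=(alive,v1) N0.N2=(alive,v0)
Op 10: gossip N0<->N2 -> N0.N0=(alive,v2) N0.N1=(alive,v1) N0.N2=(alive,v0) | N2.N0=(alive,v2) N2.N1=(alive,v1) N2.N2=(alive,v0)

Answer: N0=alive,2 N1=alive,1 N2=alive,0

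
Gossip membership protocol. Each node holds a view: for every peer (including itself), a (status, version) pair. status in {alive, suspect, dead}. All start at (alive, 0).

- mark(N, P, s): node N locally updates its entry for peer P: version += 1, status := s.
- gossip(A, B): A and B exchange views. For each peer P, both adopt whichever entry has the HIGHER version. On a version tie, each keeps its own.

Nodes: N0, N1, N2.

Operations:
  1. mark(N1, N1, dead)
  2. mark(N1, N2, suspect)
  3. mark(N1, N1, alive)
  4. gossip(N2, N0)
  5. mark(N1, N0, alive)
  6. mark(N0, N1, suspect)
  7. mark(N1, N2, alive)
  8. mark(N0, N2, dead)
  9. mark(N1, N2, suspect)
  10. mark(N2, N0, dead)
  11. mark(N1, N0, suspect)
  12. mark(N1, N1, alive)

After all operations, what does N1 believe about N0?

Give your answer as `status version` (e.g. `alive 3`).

Answer: suspect 2

Derivation:
Op 1: N1 marks N1=dead -> (dead,v1)
Op 2: N1 marks N2=suspect -> (suspect,v1)
Op 3: N1 marks N1=alive -> (alive,v2)
Op 4: gossip N2<->N0 -> N2.N0=(alive,v0) N2.N1=(alive,v0) N2.N2=(alive,v0) | N0.N0=(alive,v0) N0.N1=(alive,v0) N0.N2=(alive,v0)
Op 5: N1 marks N0=alive -> (alive,v1)
Op 6: N0 marks N1=suspect -> (suspect,v1)
Op 7: N1 marks N2=alive -> (alive,v2)
Op 8: N0 marks N2=dead -> (dead,v1)
Op 9: N1 marks N2=suspect -> (suspect,v3)
Op 10: N2 marks N0=dead -> (dead,v1)
Op 11: N1 marks N0=suspect -> (suspect,v2)
Op 12: N1 marks N1=alive -> (alive,v3)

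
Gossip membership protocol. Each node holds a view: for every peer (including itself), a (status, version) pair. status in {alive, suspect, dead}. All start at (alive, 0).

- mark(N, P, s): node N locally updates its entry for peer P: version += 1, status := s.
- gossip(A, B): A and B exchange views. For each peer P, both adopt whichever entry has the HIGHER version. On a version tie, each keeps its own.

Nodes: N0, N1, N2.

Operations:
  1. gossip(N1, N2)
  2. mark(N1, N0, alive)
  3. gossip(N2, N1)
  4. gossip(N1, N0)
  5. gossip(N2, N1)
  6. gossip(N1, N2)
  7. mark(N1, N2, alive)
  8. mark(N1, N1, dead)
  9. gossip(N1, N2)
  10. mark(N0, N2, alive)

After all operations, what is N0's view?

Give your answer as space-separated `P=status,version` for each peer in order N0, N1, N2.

Answer: N0=alive,1 N1=alive,0 N2=alive,1

Derivation:
Op 1: gossip N1<->N2 -> N1.N0=(alive,v0) N1.N1=(alive,v0) N1.N2=(alive,v0) | N2.N0=(alive,v0) N2.N1=(alive,v0) N2.N2=(alive,v0)
Op 2: N1 marks N0=alive -> (alive,v1)
Op 3: gossip N2<->N1 -> N2.N0=(alive,v1) N2.N1=(alive,v0) N2.N2=(alive,v0) | N1.N0=(alive,v1) N1.N1=(alive,v0) N1.N2=(alive,v0)
Op 4: gossip N1<->N0 -> N1.N0=(alive,v1) N1.N1=(alive,v0) N1.N2=(alive,v0) | N0.N0=(alive,v1) N0.N1=(alive,v0) N0.N2=(alive,v0)
Op 5: gossip N2<->N1 -> N2.N0=(alive,v1) N2.N1=(alive,v0) N2.N2=(alive,v0) | N1.N0=(alive,v1) N1.N1=(alive,v0) N1.N2=(alive,v0)
Op 6: gossip N1<->N2 -> N1.N0=(alive,v1) N1.N1=(alive,v0) N1.N2=(alive,v0) | N2.N0=(alive,v1) N2.N1=(alive,v0) N2.N2=(alive,v0)
Op 7: N1 marks N2=alive -> (alive,v1)
Op 8: N1 marks N1=dead -> (dead,v1)
Op 9: gossip N1<->N2 -> N1.N0=(alive,v1) N1.N1=(dead,v1) N1.N2=(alive,v1) | N2.N0=(alive,v1) N2.N1=(dead,v1) N2.N2=(alive,v1)
Op 10: N0 marks N2=alive -> (alive,v1)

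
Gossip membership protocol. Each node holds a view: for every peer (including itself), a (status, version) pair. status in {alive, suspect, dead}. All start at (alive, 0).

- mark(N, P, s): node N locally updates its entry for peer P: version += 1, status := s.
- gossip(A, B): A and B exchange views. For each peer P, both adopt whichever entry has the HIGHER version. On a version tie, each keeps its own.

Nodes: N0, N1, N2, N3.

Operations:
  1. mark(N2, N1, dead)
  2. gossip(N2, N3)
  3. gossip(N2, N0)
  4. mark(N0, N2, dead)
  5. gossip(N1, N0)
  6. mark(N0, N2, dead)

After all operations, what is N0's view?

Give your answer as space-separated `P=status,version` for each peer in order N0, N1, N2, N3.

Op 1: N2 marks N1=dead -> (dead,v1)
Op 2: gossip N2<->N3 -> N2.N0=(alive,v0) N2.N1=(dead,v1) N2.N2=(alive,v0) N2.N3=(alive,v0) | N3.N0=(alive,v0) N3.N1=(dead,v1) N3.N2=(alive,v0) N3.N3=(alive,v0)
Op 3: gossip N2<->N0 -> N2.N0=(alive,v0) N2.N1=(dead,v1) N2.N2=(alive,v0) N2.N3=(alive,v0) | N0.N0=(alive,v0) N0.N1=(dead,v1) N0.N2=(alive,v0) N0.N3=(alive,v0)
Op 4: N0 marks N2=dead -> (dead,v1)
Op 5: gossip N1<->N0 -> N1.N0=(alive,v0) N1.N1=(dead,v1) N1.N2=(dead,v1) N1.N3=(alive,v0) | N0.N0=(alive,v0) N0.N1=(dead,v1) N0.N2=(dead,v1) N0.N3=(alive,v0)
Op 6: N0 marks N2=dead -> (dead,v2)

Answer: N0=alive,0 N1=dead,1 N2=dead,2 N3=alive,0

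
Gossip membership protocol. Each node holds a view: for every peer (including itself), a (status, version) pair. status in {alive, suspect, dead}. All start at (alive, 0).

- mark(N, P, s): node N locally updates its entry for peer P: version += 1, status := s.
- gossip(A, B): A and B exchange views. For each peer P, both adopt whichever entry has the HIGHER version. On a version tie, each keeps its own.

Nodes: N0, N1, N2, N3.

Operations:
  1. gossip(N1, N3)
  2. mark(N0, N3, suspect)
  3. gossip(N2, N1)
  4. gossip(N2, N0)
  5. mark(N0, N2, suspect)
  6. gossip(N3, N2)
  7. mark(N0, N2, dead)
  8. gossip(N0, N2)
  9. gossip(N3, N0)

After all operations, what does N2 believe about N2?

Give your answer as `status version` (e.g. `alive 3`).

Op 1: gossip N1<->N3 -> N1.N0=(alive,v0) N1.N1=(alive,v0) N1.N2=(alive,v0) N1.N3=(alive,v0) | N3.N0=(alive,v0) N3.N1=(alive,v0) N3.N2=(alive,v0) N3.N3=(alive,v0)
Op 2: N0 marks N3=suspect -> (suspect,v1)
Op 3: gossip N2<->N1 -> N2.N0=(alive,v0) N2.N1=(alive,v0) N2.N2=(alive,v0) N2.N3=(alive,v0) | N1.N0=(alive,v0) N1.N1=(alive,v0) N1.N2=(alive,v0) N1.N3=(alive,v0)
Op 4: gossip N2<->N0 -> N2.N0=(alive,v0) N2.N1=(alive,v0) N2.N2=(alive,v0) N2.N3=(suspect,v1) | N0.N0=(alive,v0) N0.N1=(alive,v0) N0.N2=(alive,v0) N0.N3=(suspect,v1)
Op 5: N0 marks N2=suspect -> (suspect,v1)
Op 6: gossip N3<->N2 -> N3.N0=(alive,v0) N3.N1=(alive,v0) N3.N2=(alive,v0) N3.N3=(suspect,v1) | N2.N0=(alive,v0) N2.N1=(alive,v0) N2.N2=(alive,v0) N2.N3=(suspect,v1)
Op 7: N0 marks N2=dead -> (dead,v2)
Op 8: gossip N0<->N2 -> N0.N0=(alive,v0) N0.N1=(alive,v0) N0.N2=(dead,v2) N0.N3=(suspect,v1) | N2.N0=(alive,v0) N2.N1=(alive,v0) N2.N2=(dead,v2) N2.N3=(suspect,v1)
Op 9: gossip N3<->N0 -> N3.N0=(alive,v0) N3.N1=(alive,v0) N3.N2=(dead,v2) N3.N3=(suspect,v1) | N0.N0=(alive,v0) N0.N1=(alive,v0) N0.N2=(dead,v2) N0.N3=(suspect,v1)

Answer: dead 2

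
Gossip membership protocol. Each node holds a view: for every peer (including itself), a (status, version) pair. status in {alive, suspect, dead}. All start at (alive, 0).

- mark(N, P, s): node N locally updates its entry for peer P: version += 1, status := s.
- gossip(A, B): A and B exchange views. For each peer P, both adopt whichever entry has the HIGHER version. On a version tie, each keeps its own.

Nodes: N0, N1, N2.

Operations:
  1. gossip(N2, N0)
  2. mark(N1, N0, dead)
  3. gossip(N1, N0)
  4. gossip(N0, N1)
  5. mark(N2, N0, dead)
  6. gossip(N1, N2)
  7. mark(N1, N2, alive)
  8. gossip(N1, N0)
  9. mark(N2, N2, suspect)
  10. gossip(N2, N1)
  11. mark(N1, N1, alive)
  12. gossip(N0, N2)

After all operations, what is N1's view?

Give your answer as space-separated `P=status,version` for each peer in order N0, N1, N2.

Answer: N0=dead,1 N1=alive,1 N2=alive,1

Derivation:
Op 1: gossip N2<->N0 -> N2.N0=(alive,v0) N2.N1=(alive,v0) N2.N2=(alive,v0) | N0.N0=(alive,v0) N0.N1=(alive,v0) N0.N2=(alive,v0)
Op 2: N1 marks N0=dead -> (dead,v1)
Op 3: gossip N1<->N0 -> N1.N0=(dead,v1) N1.N1=(alive,v0) N1.N2=(alive,v0) | N0.N0=(dead,v1) N0.N1=(alive,v0) N0.N2=(alive,v0)
Op 4: gossip N0<->N1 -> N0.N0=(dead,v1) N0.N1=(alive,v0) N0.N2=(alive,v0) | N1.N0=(dead,v1) N1.N1=(alive,v0) N1.N2=(alive,v0)
Op 5: N2 marks N0=dead -> (dead,v1)
Op 6: gossip N1<->N2 -> N1.N0=(dead,v1) N1.N1=(alive,v0) N1.N2=(alive,v0) | N2.N0=(dead,v1) N2.N1=(alive,v0) N2.N2=(alive,v0)
Op 7: N1 marks N2=alive -> (alive,v1)
Op 8: gossip N1<->N0 -> N1.N0=(dead,v1) N1.N1=(alive,v0) N1.N2=(alive,v1) | N0.N0=(dead,v1) N0.N1=(alive,v0) N0.N2=(alive,v1)
Op 9: N2 marks N2=suspect -> (suspect,v1)
Op 10: gossip N2<->N1 -> N2.N0=(dead,v1) N2.N1=(alive,v0) N2.N2=(suspect,v1) | N1.N0=(dead,v1) N1.N1=(alive,v0) N1.N2=(alive,v1)
Op 11: N1 marks N1=alive -> (alive,v1)
Op 12: gossip N0<->N2 -> N0.N0=(dead,v1) N0.N1=(alive,v0) N0.N2=(alive,v1) | N2.N0=(dead,v1) N2.N1=(alive,v0) N2.N2=(suspect,v1)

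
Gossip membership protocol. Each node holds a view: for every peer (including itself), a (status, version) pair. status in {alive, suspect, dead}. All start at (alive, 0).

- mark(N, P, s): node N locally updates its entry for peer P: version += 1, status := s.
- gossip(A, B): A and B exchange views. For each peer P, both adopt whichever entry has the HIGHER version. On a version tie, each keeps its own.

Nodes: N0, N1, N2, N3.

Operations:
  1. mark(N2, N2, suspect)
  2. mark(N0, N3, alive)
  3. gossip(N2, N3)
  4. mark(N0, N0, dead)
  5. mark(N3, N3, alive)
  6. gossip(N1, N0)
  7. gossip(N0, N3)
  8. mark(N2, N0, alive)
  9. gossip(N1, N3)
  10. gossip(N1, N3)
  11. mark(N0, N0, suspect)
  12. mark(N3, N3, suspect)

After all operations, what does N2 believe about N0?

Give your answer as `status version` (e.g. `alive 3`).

Answer: alive 1

Derivation:
Op 1: N2 marks N2=suspect -> (suspect,v1)
Op 2: N0 marks N3=alive -> (alive,v1)
Op 3: gossip N2<->N3 -> N2.N0=(alive,v0) N2.N1=(alive,v0) N2.N2=(suspect,v1) N2.N3=(alive,v0) | N3.N0=(alive,v0) N3.N1=(alive,v0) N3.N2=(suspect,v1) N3.N3=(alive,v0)
Op 4: N0 marks N0=dead -> (dead,v1)
Op 5: N3 marks N3=alive -> (alive,v1)
Op 6: gossip N1<->N0 -> N1.N0=(dead,v1) N1.N1=(alive,v0) N1.N2=(alive,v0) N1.N3=(alive,v1) | N0.N0=(dead,v1) N0.N1=(alive,v0) N0.N2=(alive,v0) N0.N3=(alive,v1)
Op 7: gossip N0<->N3 -> N0.N0=(dead,v1) N0.N1=(alive,v0) N0.N2=(suspect,v1) N0.N3=(alive,v1) | N3.N0=(dead,v1) N3.N1=(alive,v0) N3.N2=(suspect,v1) N3.N3=(alive,v1)
Op 8: N2 marks N0=alive -> (alive,v1)
Op 9: gossip N1<->N3 -> N1.N0=(dead,v1) N1.N1=(alive,v0) N1.N2=(suspect,v1) N1.N3=(alive,v1) | N3.N0=(dead,v1) N3.N1=(alive,v0) N3.N2=(suspect,v1) N3.N3=(alive,v1)
Op 10: gossip N1<->N3 -> N1.N0=(dead,v1) N1.N1=(alive,v0) N1.N2=(suspect,v1) N1.N3=(alive,v1) | N3.N0=(dead,v1) N3.N1=(alive,v0) N3.N2=(suspect,v1) N3.N3=(alive,v1)
Op 11: N0 marks N0=suspect -> (suspect,v2)
Op 12: N3 marks N3=suspect -> (suspect,v2)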